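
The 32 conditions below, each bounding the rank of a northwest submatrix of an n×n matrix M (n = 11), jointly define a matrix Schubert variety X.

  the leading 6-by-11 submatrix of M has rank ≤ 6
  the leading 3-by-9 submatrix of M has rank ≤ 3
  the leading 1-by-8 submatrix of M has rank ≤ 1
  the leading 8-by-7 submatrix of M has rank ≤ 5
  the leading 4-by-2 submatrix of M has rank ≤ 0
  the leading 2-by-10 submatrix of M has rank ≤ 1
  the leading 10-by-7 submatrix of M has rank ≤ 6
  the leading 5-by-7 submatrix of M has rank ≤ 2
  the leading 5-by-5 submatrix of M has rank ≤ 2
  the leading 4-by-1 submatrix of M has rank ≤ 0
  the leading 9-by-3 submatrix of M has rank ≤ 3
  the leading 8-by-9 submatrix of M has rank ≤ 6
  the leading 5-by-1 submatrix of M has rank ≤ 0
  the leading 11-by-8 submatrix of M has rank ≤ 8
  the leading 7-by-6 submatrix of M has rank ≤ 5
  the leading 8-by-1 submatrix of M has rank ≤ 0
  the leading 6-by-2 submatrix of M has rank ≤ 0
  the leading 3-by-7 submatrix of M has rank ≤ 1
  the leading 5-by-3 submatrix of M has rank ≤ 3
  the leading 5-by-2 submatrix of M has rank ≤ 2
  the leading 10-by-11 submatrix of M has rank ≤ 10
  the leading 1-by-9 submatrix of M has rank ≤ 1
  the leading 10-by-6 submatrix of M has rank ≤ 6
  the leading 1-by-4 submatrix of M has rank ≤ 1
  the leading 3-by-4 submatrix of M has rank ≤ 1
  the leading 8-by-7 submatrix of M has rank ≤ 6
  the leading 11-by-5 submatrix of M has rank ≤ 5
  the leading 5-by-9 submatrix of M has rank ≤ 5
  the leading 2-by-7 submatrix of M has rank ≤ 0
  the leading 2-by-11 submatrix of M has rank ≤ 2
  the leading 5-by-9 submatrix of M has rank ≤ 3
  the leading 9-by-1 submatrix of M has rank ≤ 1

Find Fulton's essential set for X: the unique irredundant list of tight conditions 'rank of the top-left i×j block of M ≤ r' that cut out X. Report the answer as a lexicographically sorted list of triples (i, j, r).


Computing R[i][j] = min implied NW-rank bound (n=11, 32 conditions):

  R[1]: 0, 0, 0, 0, 0, 0, 0, 1, 1, 1, 1
  R[2]: 0, 0, 0, 0, 0, 0, 0, 1, 1, 1, 2
  R[3]: 0, 0, 1, 1, 1, 1, 1, 2, 2, 2, 3
  R[4]: 0, 0, 1, 2, 2, 2, 2, 3, 3, 3, 4
  R[5]: 0, 0, 1, 2, 2, 2, 2, 3, 3, 4, 5
  R[6]: 0, 0, 1, 2, 3, 3, 3, 4, 4, 5, 6
  R[7]: 0, 1, 2, 3, 4, 4, 4, 5, 5, 6, 7
  R[8]: 0, 1, 2, 3, 4, 5, 5, 6, 6, 7, 8
  R[9]: 1, 2, 3, 4, 5, 6, 6, 7, 7, 8, 9
  R[10]: 1, 2, 3, 4, 5, 6, 6, 7, 8, 9, 10
  R[11]: 1, 2, 3, 4, 5, 6, 7, 8, 9, 10, 11

the unique w with this rank table is (8, 11, 3, 4, 10, 5, 2, 6, 1, 9, 7).

ℓ(w)=31; the 7 essential cells (i,j,r):

[(2, 7, 0), (2, 10, 1), (5, 7, 2), (5, 9, 3), (6, 2, 0), (8, 1, 0), (10, 7, 6)]


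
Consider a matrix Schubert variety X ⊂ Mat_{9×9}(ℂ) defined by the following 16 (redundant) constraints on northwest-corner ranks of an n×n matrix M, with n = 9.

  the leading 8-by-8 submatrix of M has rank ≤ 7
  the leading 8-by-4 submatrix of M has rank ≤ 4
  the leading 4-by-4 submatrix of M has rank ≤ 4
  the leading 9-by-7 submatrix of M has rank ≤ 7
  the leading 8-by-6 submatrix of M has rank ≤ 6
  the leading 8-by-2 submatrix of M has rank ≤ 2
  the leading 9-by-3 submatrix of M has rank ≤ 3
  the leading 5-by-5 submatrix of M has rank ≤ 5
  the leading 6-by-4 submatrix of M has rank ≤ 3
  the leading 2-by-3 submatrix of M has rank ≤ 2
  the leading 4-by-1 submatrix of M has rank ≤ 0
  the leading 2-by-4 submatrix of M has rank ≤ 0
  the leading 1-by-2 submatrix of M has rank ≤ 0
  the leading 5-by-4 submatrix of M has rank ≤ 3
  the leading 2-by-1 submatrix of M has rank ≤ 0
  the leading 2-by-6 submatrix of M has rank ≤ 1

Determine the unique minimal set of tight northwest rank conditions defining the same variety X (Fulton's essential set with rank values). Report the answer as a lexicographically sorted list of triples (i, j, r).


Rank table r_w(9×9) implied by the 16 constraints:

  i=1: 0 0 0 0 1 1 1 1 1
  i=2: 0 0 0 0 1 1 2 2 2
  i=3: 0 1 1 1 2 2 3 3 3
  i=4: 0 1 2 2 3 3 4 4 4
  i=5: 1 2 3 3 4 4 5 5 5
  i=6: 1 2 3 3 4 5 6 6 6
  i=7: 1 2 3 4 5 6 7 7 7
  i=8: 1 2 3 4 5 6 7 7 8
  i=9: 1 2 3 4 5 6 7 8 9

the unique w with this rank table is (5, 7, 2, 3, 1, 6, 4, 9, 8).

|D(w)|=13, |Ess(w)|=5:

[(2, 4, 0), (2, 6, 1), (4, 1, 0), (6, 4, 3), (8, 8, 7)]


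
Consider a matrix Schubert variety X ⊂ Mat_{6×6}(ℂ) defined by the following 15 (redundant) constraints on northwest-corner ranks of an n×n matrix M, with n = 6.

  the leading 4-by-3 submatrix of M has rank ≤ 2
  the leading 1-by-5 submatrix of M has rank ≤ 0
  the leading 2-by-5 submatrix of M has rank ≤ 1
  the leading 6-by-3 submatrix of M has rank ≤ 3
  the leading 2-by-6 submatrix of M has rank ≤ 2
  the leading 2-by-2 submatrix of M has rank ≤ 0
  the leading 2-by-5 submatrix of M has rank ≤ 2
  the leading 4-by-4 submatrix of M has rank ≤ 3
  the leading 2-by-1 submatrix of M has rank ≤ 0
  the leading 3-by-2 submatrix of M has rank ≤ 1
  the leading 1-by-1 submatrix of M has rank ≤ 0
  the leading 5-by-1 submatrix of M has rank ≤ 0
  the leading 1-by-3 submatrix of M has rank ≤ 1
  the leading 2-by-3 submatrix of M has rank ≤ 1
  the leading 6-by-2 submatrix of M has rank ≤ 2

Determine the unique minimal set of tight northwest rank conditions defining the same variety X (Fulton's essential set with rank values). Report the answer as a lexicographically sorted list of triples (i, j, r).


Rank table r_w(6×6) implied by the 15 constraints:

  i=1: 0 0 0 0 0 1
  i=2: 0 0 1 1 1 2
  i=3: 0 1 2 2 2 3
  i=4: 0 1 2 3 3 4
  i=5: 0 1 2 3 4 5
  i=6: 1 2 3 4 5 6

so w = (6, 3, 2, 4, 5, 1).

3 SE-corners of the 10-cell Rothe diagram give Ess(w):

[(1, 5, 0), (2, 2, 0), (5, 1, 0)]


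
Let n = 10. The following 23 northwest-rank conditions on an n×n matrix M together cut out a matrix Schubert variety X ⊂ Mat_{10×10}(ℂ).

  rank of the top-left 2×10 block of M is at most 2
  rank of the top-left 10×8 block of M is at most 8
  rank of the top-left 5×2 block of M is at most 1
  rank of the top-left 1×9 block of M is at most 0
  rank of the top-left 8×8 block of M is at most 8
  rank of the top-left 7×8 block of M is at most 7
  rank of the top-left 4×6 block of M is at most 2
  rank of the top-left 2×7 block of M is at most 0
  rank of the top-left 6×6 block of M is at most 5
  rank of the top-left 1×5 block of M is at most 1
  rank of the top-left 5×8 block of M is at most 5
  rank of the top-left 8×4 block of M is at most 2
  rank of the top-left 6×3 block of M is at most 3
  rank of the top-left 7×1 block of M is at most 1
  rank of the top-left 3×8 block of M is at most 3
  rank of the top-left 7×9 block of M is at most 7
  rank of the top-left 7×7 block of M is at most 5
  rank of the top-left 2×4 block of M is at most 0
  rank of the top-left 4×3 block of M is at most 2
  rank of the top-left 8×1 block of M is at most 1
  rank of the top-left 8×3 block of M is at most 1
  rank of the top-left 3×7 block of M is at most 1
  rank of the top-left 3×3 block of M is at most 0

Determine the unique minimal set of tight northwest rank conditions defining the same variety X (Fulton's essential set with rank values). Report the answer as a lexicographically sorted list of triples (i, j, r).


Recovering R(i,j) via the rank-extension bound from the 23 conditions:

  row 1: 0, 0, 0, 0, 0, 0, 0, 0, 0, 1
  row 2: 0, 0, 0, 0, 0, 0, 0, 1, 1, 2
  row 3: 0, 0, 0, 1, 1, 1, 1, 2, 2, 3
  row 4: 1, 1, 1, 2, 2, 2, 2, 3, 3, 4
  row 5: 1, 1, 1, 2, 3, 3, 3, 4, 4, 5
  row 6: 1, 1, 1, 2, 3, 4, 4, 5, 5, 6
  row 7: 1, 1, 1, 2, 3, 4, 5, 6, 6, 7
  row 8: 1, 1, 1, 2, 3, 4, 5, 6, 7, 8
  row 9: 1, 2, 2, 3, 4, 5, 6, 7, 8, 9
  row 10: 1, 2, 3, 4, 5, 6, 7, 8, 9, 10

hence w(1..10) = (10, 8, 4, 1, 5, 6, 7, 9, 2, 3).

Rothe diagram D(w) (27 cells), 4 SE-corners (essential conditions):

[(1, 9, 0), (2, 7, 0), (3, 3, 0), (8, 3, 1)]


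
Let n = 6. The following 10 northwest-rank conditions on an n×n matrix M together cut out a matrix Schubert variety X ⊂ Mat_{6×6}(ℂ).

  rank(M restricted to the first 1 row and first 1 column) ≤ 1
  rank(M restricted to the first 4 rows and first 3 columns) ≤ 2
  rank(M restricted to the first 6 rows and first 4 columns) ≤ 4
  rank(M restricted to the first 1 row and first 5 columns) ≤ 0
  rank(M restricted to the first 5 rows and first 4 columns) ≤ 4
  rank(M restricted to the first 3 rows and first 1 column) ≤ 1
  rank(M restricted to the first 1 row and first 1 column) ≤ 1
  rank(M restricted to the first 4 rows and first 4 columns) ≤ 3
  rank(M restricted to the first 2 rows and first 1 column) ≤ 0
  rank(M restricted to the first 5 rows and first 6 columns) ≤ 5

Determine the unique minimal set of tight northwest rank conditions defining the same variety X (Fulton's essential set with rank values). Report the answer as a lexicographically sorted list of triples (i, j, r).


The tightest implied rank at each (i,j), from the 10 conditions:

  0 | 0 | 0 | 0 | 0 | 1
  0 | 1 | 1 | 1 | 1 | 2
  1 | 2 | 2 | 2 | 2 | 3
  1 | 2 | 2 | 3 | 3 | 4
  1 | 2 | 3 | 4 | 4 | 5
  1 | 2 | 3 | 4 | 5 | 6

so w = (6, 2, 1, 4, 3, 5).

ℓ(w)=7; the 3 essential cells (i,j,r):

[(1, 5, 0), (2, 1, 0), (4, 3, 2)]


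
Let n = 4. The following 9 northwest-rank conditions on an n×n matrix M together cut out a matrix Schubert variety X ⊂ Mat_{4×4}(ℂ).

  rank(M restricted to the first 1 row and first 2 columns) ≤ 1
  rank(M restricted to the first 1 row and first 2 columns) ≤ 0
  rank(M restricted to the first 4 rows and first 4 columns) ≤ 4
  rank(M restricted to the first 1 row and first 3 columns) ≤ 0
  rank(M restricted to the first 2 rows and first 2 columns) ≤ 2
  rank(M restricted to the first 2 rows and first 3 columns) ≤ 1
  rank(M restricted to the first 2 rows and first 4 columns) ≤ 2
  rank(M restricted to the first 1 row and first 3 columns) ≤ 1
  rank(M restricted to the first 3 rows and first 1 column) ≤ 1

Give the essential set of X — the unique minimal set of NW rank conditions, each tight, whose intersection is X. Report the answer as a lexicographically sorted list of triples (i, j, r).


Reconstructing r_w from the 9 given conditions:

  i=1: 0  0  0  1
  i=2: 1  1  1  2
  i=3: 1  2  2  3
  i=4: 1  2  3  4

giving w = (4, 1, 2, 3) via Δ²R.

ℓ(w)=3; the 1 essential cell (i,j,r):

[(1, 3, 0)]


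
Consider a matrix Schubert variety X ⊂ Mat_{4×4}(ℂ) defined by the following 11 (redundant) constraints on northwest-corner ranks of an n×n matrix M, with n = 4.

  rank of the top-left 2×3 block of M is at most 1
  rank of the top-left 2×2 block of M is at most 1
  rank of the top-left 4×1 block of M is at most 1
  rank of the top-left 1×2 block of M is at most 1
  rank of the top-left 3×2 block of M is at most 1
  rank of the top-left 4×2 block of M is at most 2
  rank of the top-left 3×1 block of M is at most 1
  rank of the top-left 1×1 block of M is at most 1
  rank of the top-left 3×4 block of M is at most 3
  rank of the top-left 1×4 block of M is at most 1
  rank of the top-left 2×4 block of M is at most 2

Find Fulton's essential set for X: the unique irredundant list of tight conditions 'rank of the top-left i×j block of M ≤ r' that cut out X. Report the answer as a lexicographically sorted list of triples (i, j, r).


Rank table r_w(4×4) implied by the 11 constraints:

  1 | 1 | 1 | 1
  1 | 1 | 1 | 2
  1 | 1 | 2 | 3
  1 | 2 | 3 | 4

hence w(1..4) = (1, 4, 3, 2).

D(w) has 3 cells with 2 SE-corners; essential set:

[(2, 3, 1), (3, 2, 1)]


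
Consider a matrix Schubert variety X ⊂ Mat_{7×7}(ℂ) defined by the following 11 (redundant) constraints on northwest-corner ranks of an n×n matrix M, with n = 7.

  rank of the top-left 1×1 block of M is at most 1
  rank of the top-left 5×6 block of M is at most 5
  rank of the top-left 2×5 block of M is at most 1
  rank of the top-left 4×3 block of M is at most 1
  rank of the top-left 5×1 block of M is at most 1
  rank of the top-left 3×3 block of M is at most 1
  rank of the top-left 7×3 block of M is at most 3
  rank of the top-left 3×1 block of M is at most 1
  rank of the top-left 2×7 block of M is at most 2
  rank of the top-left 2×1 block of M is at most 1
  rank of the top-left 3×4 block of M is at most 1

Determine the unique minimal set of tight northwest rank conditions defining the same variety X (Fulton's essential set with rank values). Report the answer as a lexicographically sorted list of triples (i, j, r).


Computing R[i][j] = min implied NW-rank bound (n=7, 11 conditions):

  i=1: 1  1  1  1  1  1  1
  i=2: 1  1  1  1  1  2  2
  i=3: 1  1  1  1  2  3  3
  i=4: 1  1  1  2  3  4  4
  i=5: 1  2  2  3  4  5  5
  i=6: 1  2  3  4  5  6  6
  i=7: 1  2  3  4  5  6  7

the unique w with this rank table is (1, 6, 5, 4, 2, 3, 7).

3 SE-corners of the 9-cell Rothe diagram give Ess(w):

[(2, 5, 1), (3, 4, 1), (4, 3, 1)]


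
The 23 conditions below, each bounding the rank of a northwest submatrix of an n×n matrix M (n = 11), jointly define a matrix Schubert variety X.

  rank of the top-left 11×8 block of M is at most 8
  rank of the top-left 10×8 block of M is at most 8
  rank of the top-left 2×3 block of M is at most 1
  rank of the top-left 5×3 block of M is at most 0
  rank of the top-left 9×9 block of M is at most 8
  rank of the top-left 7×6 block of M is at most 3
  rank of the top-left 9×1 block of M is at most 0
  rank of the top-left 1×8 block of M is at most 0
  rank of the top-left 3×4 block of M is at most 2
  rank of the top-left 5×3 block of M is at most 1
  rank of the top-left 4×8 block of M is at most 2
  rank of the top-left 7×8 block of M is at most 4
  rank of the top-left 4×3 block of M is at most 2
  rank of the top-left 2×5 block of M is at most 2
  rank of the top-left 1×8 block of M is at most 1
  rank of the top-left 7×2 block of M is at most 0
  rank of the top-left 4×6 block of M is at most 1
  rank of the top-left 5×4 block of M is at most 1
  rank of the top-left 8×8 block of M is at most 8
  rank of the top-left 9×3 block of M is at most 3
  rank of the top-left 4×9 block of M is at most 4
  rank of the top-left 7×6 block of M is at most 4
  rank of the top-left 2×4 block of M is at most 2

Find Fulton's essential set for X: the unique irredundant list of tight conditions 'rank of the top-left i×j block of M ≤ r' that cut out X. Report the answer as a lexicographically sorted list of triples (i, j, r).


Propagating the 23 rank bounds to every northwest block:

  i=1: 0, 0, 0, 0, 0, 0, 0, 0, 1, 1, 1
  i=2: 0, 0, 0, 1, 1, 1, 1, 1, 2, 2, 2
  i=3: 0, 0, 0, 1, 1, 1, 2, 2, 3, 3, 3
  i=4: 0, 0, 0, 1, 1, 1, 2, 2, 3, 4, 4
  i=5: 0, 0, 0, 1, 2, 2, 3, 3, 4, 5, 5
  i=6: 0, 0, 1, 2, 3, 3, 4, 4, 5, 6, 6
  i=7: 0, 0, 1, 2, 3, 3, 4, 4, 5, 6, 7
  i=8: 0, 1, 2, 3, 4, 4, 5, 5, 6, 7, 8
  i=9: 0, 1, 2, 3, 4, 5, 6, 6, 7, 8, 9
  i=10: 1, 2, 3, 4, 5, 6, 7, 7, 8, 9, 10
  i=11: 1, 2, 3, 4, 5, 6, 7, 8, 9, 10, 11

the unique w with this rank table is (9, 4, 7, 10, 5, 3, 11, 2, 6, 1, 8).

Rothe diagram D(w) (33 cells), 8 SE-corners (essential conditions):

[(1, 8, 0), (4, 6, 1), (4, 8, 2), (5, 3, 0), (7, 2, 0), (7, 6, 3), (7, 8, 4), (9, 1, 0)]


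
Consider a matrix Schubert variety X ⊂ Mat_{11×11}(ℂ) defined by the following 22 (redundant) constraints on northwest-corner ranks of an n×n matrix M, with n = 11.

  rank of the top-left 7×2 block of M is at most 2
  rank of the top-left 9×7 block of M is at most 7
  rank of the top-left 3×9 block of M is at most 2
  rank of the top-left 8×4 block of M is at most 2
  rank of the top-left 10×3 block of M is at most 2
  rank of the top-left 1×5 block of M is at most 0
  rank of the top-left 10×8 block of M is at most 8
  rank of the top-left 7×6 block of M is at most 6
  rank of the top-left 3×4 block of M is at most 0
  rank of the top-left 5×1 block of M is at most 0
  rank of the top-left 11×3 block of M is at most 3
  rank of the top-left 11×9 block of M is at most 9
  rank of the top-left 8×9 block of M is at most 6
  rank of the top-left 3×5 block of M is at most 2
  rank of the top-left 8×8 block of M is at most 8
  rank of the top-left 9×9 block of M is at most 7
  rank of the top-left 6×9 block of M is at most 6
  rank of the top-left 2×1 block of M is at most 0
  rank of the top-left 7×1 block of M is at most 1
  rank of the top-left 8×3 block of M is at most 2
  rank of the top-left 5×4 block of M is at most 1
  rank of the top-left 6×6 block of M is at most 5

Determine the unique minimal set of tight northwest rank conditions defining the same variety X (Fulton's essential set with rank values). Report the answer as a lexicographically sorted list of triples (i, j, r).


Computing R[i][j] = min implied NW-rank bound (n=11, 22 conditions):

  R[1]: 0, 0, 0, 0, 0, 1, 1, 1, 1, 1, 1
  R[2]: 0, 0, 0, 0, 1, 2, 2, 2, 2, 2, 2
  R[3]: 0, 0, 0, 0, 1, 2, 2, 2, 2, 3, 3
  R[4]: 0, 1, 1, 1, 2, 3, 3, 3, 3, 4, 4
  R[5]: 0, 1, 1, 1, 2, 3, 4, 4, 4, 5, 5
  R[6]: 1, 2, 2, 2, 3, 4, 5, 5, 5, 6, 6
  R[7]: 1, 2, 2, 2, 3, 4, 5, 6, 6, 7, 7
  R[8]: 1, 2, 2, 2, 3, 4, 5, 6, 6, 7, 8
  R[9]: 1, 2, 2, 3, 4, 5, 6, 7, 7, 8, 9
  R[10]: 1, 2, 2, 3, 4, 5, 6, 7, 8, 9, 10
  R[11]: 1, 2, 3, 4, 5, 6, 7, 8, 9, 10, 11

hence w(1..11) = (6, 5, 10, 2, 7, 1, 8, 11, 4, 9, 3).

D(w) has 27 cells with 8 SE-corners; essential set:

[(1, 5, 0), (3, 4, 0), (3, 9, 2), (5, 1, 0), (5, 4, 1), (8, 4, 2), (8, 9, 6), (10, 3, 2)]


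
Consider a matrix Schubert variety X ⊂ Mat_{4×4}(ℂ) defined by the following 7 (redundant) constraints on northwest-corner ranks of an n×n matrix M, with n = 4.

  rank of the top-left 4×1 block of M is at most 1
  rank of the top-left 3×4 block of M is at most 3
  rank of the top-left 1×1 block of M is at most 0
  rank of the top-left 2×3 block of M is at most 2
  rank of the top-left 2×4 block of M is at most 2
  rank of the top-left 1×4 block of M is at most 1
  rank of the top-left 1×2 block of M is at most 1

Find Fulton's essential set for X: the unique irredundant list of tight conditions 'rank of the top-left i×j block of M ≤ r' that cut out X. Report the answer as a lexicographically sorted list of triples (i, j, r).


Computing R[i][j] = min implied NW-rank bound (n=4, 7 conditions):

  i=1: 0 1 1 1
  i=2: 1 2 2 2
  i=3: 1 2 3 3
  i=4: 1 2 3 4

the unique w with this rank table is (2, 1, 3, 4).

1 SE-corner of the 1-cell Rothe diagram gives Ess(w):

[(1, 1, 0)]


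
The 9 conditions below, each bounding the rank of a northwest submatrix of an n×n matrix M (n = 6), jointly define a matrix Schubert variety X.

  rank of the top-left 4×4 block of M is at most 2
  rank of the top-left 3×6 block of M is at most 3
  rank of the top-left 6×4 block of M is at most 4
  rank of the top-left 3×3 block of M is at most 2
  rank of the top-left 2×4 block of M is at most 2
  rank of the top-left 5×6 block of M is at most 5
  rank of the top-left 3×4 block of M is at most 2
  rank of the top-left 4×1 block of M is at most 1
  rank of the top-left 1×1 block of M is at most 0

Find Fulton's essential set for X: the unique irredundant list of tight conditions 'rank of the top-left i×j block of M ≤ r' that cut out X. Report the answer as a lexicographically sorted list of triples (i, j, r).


Propagating the 9 rank bounds to every northwest block:

  0  1  1  1  1  1
  1  2  2  2  2  2
  1  2  2  2  3  3
  1  2  2  2  3  4
  1  2  3  3  4  5
  1  2  3  4  5  6

reading off 1-entries of Δ²R: w = (2, 1, 5, 6, 3, 4).

D(w) has 5 cells with 2 SE-corners; essential set:

[(1, 1, 0), (4, 4, 2)]


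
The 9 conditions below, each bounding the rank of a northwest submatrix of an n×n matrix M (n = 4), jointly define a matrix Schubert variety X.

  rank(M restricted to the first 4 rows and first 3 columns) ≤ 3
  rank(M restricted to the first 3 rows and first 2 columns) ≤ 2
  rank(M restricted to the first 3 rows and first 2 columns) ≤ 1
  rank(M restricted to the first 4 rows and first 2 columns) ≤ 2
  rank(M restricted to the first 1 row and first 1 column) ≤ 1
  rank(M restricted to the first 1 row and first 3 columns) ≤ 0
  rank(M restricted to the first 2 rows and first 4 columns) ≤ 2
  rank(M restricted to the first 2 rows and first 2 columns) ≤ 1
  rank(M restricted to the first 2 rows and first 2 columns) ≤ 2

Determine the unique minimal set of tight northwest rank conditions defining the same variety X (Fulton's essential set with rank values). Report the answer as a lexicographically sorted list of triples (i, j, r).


The tightest implied rank at each (i,j), from the 9 conditions:

  R[1]: 0 0 0 1
  R[2]: 1 1 1 2
  R[3]: 1 1 2 3
  R[4]: 1 2 3 4

hence w(1..4) = (4, 1, 3, 2).

Fulton essential set (2 of the 4 Rothe cells):

[(1, 3, 0), (3, 2, 1)]


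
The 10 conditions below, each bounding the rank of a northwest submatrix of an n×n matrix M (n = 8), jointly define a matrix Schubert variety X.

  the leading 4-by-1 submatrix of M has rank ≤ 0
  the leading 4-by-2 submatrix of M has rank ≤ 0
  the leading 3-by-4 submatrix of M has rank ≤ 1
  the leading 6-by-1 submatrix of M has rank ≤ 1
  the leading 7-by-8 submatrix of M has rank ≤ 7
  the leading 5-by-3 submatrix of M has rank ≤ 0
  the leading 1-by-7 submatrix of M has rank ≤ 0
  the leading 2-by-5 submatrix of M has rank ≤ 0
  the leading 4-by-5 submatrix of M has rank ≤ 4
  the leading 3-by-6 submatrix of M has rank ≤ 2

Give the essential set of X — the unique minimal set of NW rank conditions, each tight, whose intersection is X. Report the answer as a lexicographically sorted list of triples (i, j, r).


Propagating the 10 rank bounds to every northwest block:

  row 1: 0 0 0 0 0 0 0 1
  row 2: 0 0 0 0 0 1 1 2
  row 3: 0 0 0 1 1 2 2 3
  row 4: 0 0 0 1 2 3 3 4
  row 5: 0 0 0 1 2 3 4 5
  row 6: 1 1 1 2 3 4 5 6
  row 7: 1 2 2 3 4 5 6 7
  row 8: 1 2 3 4 5 6 7 8

giving w = (8, 6, 4, 5, 7, 1, 2, 3) via Δ²R.

Rothe diagram D(w) (21 cells), 3 SE-corners (essential conditions):

[(1, 7, 0), (2, 5, 0), (5, 3, 0)]


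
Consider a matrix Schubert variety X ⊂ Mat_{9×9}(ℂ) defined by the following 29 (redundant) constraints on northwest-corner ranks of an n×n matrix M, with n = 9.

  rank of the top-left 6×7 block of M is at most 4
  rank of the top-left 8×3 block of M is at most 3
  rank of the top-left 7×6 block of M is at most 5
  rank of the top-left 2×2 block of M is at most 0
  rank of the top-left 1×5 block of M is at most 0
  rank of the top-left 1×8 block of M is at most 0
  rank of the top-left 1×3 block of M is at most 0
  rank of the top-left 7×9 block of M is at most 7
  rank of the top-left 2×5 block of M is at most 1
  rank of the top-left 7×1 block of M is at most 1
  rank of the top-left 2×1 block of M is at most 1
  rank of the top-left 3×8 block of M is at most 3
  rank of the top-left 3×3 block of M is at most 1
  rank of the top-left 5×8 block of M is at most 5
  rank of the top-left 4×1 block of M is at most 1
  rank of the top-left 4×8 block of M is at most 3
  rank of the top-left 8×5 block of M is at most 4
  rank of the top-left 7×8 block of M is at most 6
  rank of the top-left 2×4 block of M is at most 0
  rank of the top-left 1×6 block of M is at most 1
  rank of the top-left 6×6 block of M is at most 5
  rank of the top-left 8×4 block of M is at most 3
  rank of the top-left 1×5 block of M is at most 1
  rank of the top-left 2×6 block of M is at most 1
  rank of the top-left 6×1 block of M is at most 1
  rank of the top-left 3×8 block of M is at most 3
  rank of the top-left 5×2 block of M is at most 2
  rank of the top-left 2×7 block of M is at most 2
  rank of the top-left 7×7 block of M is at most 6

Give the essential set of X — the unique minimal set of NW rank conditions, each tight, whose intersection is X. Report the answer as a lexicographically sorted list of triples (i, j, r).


Propagating the 29 rank bounds to every northwest block:

  row 1: 0, 0, 0, 0, 0, 0, 0, 0, 1
  row 2: 0, 0, 0, 0, 1, 1, 1, 1, 2
  row 3: 1, 1, 1, 1, 2, 2, 2, 2, 3
  row 4: 1, 2, 2, 2, 3, 3, 3, 3, 4
  row 5: 1, 2, 3, 3, 4, 4, 4, 4, 5
  row 6: 1, 2, 3, 3, 4, 4, 4, 5, 6
  row 7: 1, 2, 3, 3, 4, 5, 5, 6, 7
  row 8: 1, 2, 3, 3, 4, 5, 6, 7, 8
  row 9: 1, 2, 3, 4, 5, 6, 7, 8, 9

hence w(1..9) = (9, 5, 1, 2, 3, 8, 6, 7, 4).

|D(w)|=17, |Ess(w)|=4:

[(1, 8, 0), (2, 4, 0), (6, 7, 4), (8, 4, 3)]


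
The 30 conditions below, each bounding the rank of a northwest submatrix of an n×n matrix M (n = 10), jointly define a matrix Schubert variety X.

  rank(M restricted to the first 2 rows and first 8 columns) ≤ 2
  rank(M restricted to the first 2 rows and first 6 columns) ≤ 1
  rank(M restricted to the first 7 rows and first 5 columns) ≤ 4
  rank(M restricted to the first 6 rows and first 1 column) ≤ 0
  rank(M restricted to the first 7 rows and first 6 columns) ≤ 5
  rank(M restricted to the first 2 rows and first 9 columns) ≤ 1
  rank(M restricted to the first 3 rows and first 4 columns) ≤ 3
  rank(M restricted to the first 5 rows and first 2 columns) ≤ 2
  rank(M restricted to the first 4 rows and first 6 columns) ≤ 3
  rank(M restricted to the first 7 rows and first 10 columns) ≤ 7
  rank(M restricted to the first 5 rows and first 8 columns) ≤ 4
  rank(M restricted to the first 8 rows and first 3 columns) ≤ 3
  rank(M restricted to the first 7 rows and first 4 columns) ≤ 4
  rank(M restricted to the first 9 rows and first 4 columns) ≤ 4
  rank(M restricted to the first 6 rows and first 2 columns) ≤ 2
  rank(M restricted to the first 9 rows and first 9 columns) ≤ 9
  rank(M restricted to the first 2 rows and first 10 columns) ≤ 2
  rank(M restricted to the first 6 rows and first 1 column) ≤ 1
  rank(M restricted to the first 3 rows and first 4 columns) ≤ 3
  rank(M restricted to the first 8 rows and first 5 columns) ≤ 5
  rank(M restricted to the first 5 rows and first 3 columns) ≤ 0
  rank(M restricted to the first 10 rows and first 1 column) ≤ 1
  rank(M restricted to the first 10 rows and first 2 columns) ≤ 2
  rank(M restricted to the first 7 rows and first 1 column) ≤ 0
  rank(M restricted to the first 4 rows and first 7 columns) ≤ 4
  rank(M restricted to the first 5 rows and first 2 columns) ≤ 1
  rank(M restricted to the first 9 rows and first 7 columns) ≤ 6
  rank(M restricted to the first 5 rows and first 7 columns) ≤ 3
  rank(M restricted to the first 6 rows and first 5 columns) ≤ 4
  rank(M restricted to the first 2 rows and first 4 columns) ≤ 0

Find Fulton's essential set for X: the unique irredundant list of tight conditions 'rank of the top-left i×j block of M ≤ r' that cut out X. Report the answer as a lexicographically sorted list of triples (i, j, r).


Reconstructing r_w from the 30 given conditions:

  R[1]: 0 | 0 | 0 | 0 | 1 | 1 | 1 | 1 | 1 | 1
  R[2]: 0 | 0 | 0 | 0 | 1 | 1 | 1 | 1 | 1 | 2
  R[3]: 0 | 0 | 0 | 1 | 2 | 2 | 2 | 2 | 2 | 3
  R[4]: 0 | 0 | 0 | 1 | 2 | 3 | 3 | 3 | 3 | 4
  R[5]: 0 | 0 | 0 | 1 | 2 | 3 | 3 | 4 | 4 | 5
  R[6]: 0 | 1 | 1 | 2 | 3 | 4 | 4 | 5 | 5 | 6
  R[7]: 0 | 1 | 2 | 3 | 4 | 5 | 5 | 6 | 6 | 7
  R[8]: 1 | 2 | 3 | 4 | 5 | 6 | 6 | 7 | 7 | 8
  R[9]: 1 | 2 | 3 | 4 | 5 | 6 | 6 | 7 | 8 | 9
  R[10]: 1 | 2 | 3 | 4 | 5 | 6 | 7 | 8 | 9 | 10

the unique w with this rank table is (5, 10, 4, 6, 8, 2, 3, 1, 9, 7).

Rothe diagram D(w) (25 cells), 6 SE-corners (essential conditions):

[(2, 4, 0), (2, 9, 1), (5, 3, 0), (5, 7, 3), (7, 1, 0), (9, 7, 6)]


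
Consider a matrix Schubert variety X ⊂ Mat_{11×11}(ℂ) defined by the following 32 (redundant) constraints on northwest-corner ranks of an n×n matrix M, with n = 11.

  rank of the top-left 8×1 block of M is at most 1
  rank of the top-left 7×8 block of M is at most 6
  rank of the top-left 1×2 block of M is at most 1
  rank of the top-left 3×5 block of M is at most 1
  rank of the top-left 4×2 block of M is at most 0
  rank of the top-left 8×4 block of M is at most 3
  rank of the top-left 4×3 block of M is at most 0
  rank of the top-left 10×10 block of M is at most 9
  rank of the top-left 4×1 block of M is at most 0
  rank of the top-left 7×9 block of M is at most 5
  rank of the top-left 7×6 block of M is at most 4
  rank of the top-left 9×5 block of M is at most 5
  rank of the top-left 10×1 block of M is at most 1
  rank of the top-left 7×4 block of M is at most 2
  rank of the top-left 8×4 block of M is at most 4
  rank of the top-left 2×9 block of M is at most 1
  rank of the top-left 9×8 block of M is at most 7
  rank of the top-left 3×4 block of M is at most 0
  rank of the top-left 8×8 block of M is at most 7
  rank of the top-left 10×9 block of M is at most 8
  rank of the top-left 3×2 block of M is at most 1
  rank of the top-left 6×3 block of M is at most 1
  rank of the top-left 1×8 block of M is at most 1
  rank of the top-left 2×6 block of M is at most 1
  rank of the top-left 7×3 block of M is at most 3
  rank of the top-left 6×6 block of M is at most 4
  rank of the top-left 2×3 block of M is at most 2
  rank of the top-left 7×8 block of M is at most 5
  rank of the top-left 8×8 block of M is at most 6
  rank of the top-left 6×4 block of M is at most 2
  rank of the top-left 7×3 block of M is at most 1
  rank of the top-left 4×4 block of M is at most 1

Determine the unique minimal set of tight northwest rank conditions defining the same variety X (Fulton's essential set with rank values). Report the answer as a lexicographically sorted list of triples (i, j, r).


Propagating the 32 rank bounds to every northwest block:

  i=1: 0, 0, 0, 0, 1, 1, 1, 1, 1, 1, 1
  i=2: 0, 0, 0, 0, 1, 1, 1, 1, 1, 2, 2
  i=3: 0, 0, 0, 0, 1, 2, 2, 2, 2, 3, 3
  i=4: 0, 0, 0, 1, 2, 3, 3, 3, 3, 4, 4
  i=5: 1, 1, 1, 2, 3, 4, 4, 4, 4, 5, 5
  i=6: 1, 1, 1, 2, 3, 4, 5, 5, 5, 6, 6
  i=7: 1, 1, 1, 2, 3, 4, 5, 5, 5, 6, 7
  i=8: 1, 2, 2, 3, 4, 5, 6, 6, 6, 7, 8
  i=9: 1, 2, 3, 4, 5, 6, 7, 7, 7, 8, 9
  i=10: 1, 2, 3, 4, 5, 6, 7, 8, 8, 9, 10
  i=11: 1, 2, 3, 4, 5, 6, 7, 8, 9, 10, 11

giving w = (5, 10, 6, 4, 1, 7, 11, 2, 3, 8, 9) via Δ²R.

ℓ(w)=25; the 5 essential cells (i,j,r):

[(2, 9, 1), (3, 4, 0), (4, 3, 0), (7, 3, 1), (7, 9, 5)]


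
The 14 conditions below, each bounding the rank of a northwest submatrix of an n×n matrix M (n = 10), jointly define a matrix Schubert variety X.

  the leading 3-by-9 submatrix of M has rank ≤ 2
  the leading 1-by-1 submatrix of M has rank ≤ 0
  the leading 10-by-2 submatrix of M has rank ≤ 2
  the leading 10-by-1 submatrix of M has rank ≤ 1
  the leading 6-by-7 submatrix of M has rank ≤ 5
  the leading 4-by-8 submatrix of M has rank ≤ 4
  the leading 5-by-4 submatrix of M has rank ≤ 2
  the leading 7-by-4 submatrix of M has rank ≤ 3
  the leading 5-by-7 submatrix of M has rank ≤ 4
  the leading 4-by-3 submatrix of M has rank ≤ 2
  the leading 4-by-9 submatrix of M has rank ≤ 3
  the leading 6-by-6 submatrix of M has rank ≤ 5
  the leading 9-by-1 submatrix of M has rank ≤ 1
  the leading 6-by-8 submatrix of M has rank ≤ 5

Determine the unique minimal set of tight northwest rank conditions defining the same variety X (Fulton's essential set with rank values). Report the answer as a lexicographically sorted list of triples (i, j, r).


Recovering R(i,j) via the rank-extension bound from the 14 conditions:

  i=1: 0, 1, 1, 1, 1, 1, 1, 1, 1, 1
  i=2: 1, 2, 2, 2, 2, 2, 2, 2, 2, 2
  i=3: 1, 2, 2, 2, 2, 2, 2, 2, 2, 3
  i=4: 1, 2, 2, 2, 3, 3, 3, 3, 3, 4
  i=5: 1, 2, 2, 2, 3, 4, 4, 4, 4, 5
  i=6: 1, 2, 3, 3, 4, 5, 5, 5, 5, 6
  i=7: 1, 2, 3, 3, 4, 5, 6, 6, 6, 7
  i=8: 1, 2, 3, 4, 5, 6, 7, 7, 7, 8
  i=9: 1, 2, 3, 4, 5, 6, 7, 8, 8, 9
  i=10: 1, 2, 3, 4, 5, 6, 7, 8, 9, 10

so w = (2, 1, 10, 5, 6, 3, 7, 4, 8, 9).

|D(w)|=13, |Ess(w)|=4:

[(1, 1, 0), (3, 9, 2), (5, 4, 2), (7, 4, 3)]


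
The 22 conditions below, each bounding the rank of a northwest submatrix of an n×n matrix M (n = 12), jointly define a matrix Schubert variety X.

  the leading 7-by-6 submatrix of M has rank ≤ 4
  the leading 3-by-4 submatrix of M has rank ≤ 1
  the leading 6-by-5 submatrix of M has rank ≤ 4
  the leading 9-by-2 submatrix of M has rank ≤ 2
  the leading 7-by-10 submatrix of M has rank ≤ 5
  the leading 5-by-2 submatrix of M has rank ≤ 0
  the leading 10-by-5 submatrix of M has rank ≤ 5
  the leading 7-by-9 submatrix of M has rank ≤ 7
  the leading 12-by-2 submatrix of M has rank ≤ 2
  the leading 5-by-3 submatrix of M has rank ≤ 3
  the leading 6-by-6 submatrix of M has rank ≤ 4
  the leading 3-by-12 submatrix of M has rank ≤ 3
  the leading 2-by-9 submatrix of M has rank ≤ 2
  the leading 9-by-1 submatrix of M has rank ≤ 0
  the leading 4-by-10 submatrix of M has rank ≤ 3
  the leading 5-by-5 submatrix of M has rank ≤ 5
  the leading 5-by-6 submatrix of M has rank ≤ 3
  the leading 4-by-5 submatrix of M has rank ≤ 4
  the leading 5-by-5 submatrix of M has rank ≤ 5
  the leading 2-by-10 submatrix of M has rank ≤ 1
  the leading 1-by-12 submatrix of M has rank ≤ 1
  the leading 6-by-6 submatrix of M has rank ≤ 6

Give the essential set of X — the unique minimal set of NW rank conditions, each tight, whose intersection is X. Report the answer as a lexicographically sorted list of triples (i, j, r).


Computing R[i][j] = min implied NW-rank bound (n=12, 22 conditions):

  0, 0, 1, 1, 1, 1, 1, 1, 1, 1, 1, 1
  0, 0, 1, 1, 1, 1, 1, 1, 1, 1, 2, 2
  0, 0, 1, 1, 2, 2, 2, 2, 2, 2, 3, 3
  0, 0, 1, 2, 3, 3, 3, 3, 3, 3, 4, 4
  0, 0, 1, 2, 3, 3, 4, 4, 4, 4, 5, 5
  0, 1, 2, 3, 4, 4, 5, 5, 5, 5, 6, 6
  0, 1, 2, 3, 4, 4, 5, 5, 5, 5, 6, 7
  0, 1, 2, 3, 4, 5, 6, 6, 6, 6, 7, 8
  0, 1, 2, 3, 4, 5, 6, 7, 7, 7, 8, 9
  1, 2, 3, 4, 5, 6, 7, 8, 8, 8, 9, 10
  1, 2, 3, 4, 5, 6, 7, 8, 9, 9, 10, 11
  1, 2, 3, 4, 5, 6, 7, 8, 9, 10, 11, 12

second differences of R give the permutation w = (3, 11, 5, 4, 7, 2, 12, 6, 8, 1, 9, 10).

ℓ(w)=27; the 7 essential cells (i,j,r):

[(2, 10, 1), (3, 4, 1), (5, 2, 0), (5, 6, 3), (7, 6, 4), (7, 10, 5), (9, 1, 0)]


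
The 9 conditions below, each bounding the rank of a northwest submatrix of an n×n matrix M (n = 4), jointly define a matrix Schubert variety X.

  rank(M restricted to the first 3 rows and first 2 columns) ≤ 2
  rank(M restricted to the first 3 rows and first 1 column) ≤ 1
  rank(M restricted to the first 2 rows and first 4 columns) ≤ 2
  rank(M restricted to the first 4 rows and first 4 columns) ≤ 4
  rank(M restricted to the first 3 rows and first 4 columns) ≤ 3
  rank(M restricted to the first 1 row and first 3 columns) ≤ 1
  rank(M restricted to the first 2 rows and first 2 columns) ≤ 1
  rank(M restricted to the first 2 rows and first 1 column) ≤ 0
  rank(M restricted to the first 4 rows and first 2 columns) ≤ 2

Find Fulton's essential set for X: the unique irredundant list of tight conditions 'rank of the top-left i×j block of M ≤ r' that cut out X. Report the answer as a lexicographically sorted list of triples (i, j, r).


The tightest implied rank at each (i,j), from the 9 conditions:

  0, 1, 1, 1
  0, 1, 2, 2
  1, 2, 3, 3
  1, 2, 3, 4

hence w(1..4) = (2, 3, 1, 4).

D(w) has 2 cells with 1 SE-corner; essential set:

[(2, 1, 0)]


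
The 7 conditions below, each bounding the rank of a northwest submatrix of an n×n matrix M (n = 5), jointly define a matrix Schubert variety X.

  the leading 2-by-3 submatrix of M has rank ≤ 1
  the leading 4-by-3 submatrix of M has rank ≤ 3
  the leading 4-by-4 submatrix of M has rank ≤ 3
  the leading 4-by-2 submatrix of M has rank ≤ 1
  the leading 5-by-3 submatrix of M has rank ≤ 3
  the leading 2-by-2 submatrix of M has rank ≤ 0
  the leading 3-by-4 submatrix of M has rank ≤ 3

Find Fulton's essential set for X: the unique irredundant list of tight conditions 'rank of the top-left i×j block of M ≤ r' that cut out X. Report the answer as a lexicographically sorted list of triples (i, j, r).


Rank table r_w(5×5) implied by the 7 constraints:

  row 1: 0, 0, 1, 1, 1
  row 2: 0, 0, 1, 2, 2
  row 3: 1, 1, 2, 3, 3
  row 4: 1, 1, 2, 3, 4
  row 5: 1, 2, 3, 4, 5

hence w(1..5) = (3, 4, 1, 5, 2).

ℓ(w)=5; the 2 essential cells (i,j,r):

[(2, 2, 0), (4, 2, 1)]


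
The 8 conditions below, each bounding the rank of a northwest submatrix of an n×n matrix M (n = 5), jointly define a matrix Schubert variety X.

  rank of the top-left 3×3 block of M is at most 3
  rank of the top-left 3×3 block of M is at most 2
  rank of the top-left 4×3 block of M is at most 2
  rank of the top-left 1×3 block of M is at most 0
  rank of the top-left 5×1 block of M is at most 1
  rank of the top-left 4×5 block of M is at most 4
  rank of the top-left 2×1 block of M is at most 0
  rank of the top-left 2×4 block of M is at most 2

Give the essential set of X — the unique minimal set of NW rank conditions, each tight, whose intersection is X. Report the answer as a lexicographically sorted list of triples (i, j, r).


Rank table r_w(5×5) implied by the 8 constraints:

  i=1: 0 0 0 1 1
  i=2: 0 1 1 2 2
  i=3: 1 2 2 3 3
  i=4: 1 2 2 3 4
  i=5: 1 2 3 4 5

second differences of R give the permutation w = (4, 2, 1, 5, 3).

ℓ(w)=5; the 3 essential cells (i,j,r):

[(1, 3, 0), (2, 1, 0), (4, 3, 2)]


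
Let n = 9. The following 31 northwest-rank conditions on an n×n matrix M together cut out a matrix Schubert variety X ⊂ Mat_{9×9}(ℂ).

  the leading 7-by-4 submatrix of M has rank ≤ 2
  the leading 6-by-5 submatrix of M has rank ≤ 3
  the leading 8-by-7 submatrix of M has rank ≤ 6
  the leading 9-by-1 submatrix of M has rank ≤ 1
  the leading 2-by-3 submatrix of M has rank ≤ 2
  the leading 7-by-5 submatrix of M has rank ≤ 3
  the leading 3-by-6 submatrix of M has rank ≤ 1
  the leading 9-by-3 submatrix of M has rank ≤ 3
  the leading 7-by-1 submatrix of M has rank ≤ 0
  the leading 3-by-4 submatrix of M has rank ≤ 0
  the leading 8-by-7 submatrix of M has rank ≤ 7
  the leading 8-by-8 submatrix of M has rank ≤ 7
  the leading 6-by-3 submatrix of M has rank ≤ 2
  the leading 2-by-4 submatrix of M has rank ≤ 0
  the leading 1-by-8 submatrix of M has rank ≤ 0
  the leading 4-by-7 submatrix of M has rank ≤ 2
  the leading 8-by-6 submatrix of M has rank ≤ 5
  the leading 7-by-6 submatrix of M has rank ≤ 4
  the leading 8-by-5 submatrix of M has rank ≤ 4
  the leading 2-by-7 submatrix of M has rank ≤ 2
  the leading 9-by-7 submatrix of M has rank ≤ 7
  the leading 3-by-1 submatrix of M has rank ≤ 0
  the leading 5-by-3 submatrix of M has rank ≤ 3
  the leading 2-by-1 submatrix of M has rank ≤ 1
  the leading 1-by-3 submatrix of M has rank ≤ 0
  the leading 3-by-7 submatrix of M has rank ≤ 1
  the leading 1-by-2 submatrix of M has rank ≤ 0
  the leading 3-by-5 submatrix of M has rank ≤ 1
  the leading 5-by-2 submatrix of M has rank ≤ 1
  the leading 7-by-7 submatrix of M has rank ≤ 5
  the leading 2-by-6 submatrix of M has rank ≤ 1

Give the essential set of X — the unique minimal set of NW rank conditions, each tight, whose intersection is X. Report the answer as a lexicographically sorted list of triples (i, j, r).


The tightest implied rank at each (i,j), from the 31 conditions:

  R[1]: 0, 0, 0, 0, 0, 0, 0, 0, 1
  R[2]: 0, 0, 0, 0, 1, 1, 1, 1, 2
  R[3]: 0, 0, 0, 0, 1, 1, 1, 2, 3
  R[4]: 0, 1, 1, 1, 2, 2, 2, 3, 4
  R[5]: 0, 1, 2, 2, 3, 3, 3, 4, 5
  R[6]: 0, 1, 2, 2, 3, 4, 4, 5, 6
  R[7]: 0, 1, 2, 2, 3, 4, 5, 6, 7
  R[8]: 1, 2, 3, 3, 4, 5, 6, 7, 8
  R[9]: 1, 2, 3, 4, 5, 6, 7, 8, 9

hence w(1..9) = (9, 5, 8, 2, 3, 6, 7, 1, 4).

Fulton essential set (5 of the 24 Rothe cells):

[(1, 8, 0), (3, 4, 0), (3, 7, 1), (7, 1, 0), (7, 4, 2)]


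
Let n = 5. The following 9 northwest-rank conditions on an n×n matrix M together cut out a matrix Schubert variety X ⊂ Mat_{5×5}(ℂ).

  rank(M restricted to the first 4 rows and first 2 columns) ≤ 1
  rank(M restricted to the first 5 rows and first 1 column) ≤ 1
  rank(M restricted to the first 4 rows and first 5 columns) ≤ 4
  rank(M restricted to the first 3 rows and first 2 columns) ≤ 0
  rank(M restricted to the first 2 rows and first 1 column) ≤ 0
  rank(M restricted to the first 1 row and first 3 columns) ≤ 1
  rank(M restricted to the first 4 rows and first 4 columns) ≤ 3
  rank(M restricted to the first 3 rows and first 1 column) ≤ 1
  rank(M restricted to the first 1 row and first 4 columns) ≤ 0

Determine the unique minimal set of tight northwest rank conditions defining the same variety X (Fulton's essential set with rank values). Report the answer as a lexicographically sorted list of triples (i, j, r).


Recovering R(i,j) via the rank-extension bound from the 9 conditions:

  0 | 0 | 0 | 0 | 1
  0 | 0 | 1 | 1 | 2
  0 | 0 | 1 | 2 | 3
  1 | 1 | 2 | 3 | 4
  1 | 2 | 3 | 4 | 5

hence w(1..5) = (5, 3, 4, 1, 2).

Fulton essential set (2 of the 8 Rothe cells):

[(1, 4, 0), (3, 2, 0)]
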